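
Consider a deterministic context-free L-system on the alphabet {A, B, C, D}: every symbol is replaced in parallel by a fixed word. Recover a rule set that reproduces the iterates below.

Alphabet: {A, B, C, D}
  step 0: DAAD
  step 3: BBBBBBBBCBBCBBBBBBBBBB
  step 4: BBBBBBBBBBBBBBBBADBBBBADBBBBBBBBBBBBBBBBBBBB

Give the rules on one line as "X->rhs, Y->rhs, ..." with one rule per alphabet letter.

A->C, B->BB, C->AD, D->BB

  step 3 ⇒ step 4: BBBBBBBBCBBCBBBBBBBBBB ⇒ BB·BB·BB·BB·BB·BB·BB·BB·AD·BB·BB·AD·BB·BB·BB·BB·BB·BB·BB·BB·BB·BB
    B ↦ BB
    C ↦ AD
    A ↦ C  (constrained at step 0)
    D ↦ BB  (constrained at step 0)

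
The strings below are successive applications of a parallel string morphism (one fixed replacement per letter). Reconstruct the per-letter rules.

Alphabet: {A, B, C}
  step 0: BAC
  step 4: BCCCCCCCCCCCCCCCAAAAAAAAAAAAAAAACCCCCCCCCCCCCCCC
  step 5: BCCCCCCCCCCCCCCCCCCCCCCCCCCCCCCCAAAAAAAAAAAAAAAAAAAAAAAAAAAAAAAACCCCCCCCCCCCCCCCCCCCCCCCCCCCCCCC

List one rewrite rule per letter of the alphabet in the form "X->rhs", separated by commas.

A->AA, B->BC, C->CC

  step 4 ⇒ step 5: BCCCCCCCCCCCCCCCAAAAAAAAAAAAAAAACCCCCCCCCCCCCCCC ⇒ BC·CC·CC·CC·CC·CC·CC·CC·CC·CC·CC·CC·CC·CC·CC·CC·AA·AA·AA·AA·AA·AA·AA·AA·AA·AA·AA·AA·AA·AA·AA·AA·CC·CC·CC·CC·CC·CC·CC·CC·CC·CC·CC·CC·CC·CC·CC·CC
    A ↦ AA
    B ↦ BC
    C ↦ CC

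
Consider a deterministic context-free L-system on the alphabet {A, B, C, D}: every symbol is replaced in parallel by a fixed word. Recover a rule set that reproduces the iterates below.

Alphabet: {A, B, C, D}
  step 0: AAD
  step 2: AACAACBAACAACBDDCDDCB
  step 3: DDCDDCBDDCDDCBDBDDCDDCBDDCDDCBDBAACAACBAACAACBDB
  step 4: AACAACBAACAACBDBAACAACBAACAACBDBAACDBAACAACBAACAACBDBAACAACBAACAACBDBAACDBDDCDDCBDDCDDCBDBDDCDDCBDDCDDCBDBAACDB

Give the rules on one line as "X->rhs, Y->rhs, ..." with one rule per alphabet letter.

  step 3 ⇒ step 4: DDCDDCBDDCDDCBDBDDCDDCBDDCDDCBDBAACAACBAACAACBDB ⇒ AAC·AAC·B·AAC·AAC·B·DB·AAC·AAC·B·AAC·AAC·B·DB·AAC·DB·AAC·AAC·B·AAC·AAC·B·DB·AAC·AAC·B·AAC·AAC·B·DB·AAC·DB·DDC·DDC·B·DDC·DDC·B·DB·DDC·DDC·B·DDC·DDC·B·DB·AAC·DB
    A ↦ DDC
    B ↦ DB
    C ↦ B
    D ↦ AAC

A->DDC, B->DB, C->B, D->AAC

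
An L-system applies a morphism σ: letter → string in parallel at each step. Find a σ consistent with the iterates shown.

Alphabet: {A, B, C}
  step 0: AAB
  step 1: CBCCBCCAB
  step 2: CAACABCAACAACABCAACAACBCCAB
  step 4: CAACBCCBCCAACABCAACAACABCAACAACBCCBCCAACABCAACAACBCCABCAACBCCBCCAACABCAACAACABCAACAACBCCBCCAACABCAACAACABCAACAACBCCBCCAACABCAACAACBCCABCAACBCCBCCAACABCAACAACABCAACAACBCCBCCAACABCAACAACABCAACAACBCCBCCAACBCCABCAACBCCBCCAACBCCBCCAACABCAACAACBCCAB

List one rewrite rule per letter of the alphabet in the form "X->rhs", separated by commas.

  step 1 ⇒ step 2: CBCCBCCAB ⇒ CAA·CAB·CAA·CAA·CAB·CAA·CAA·CBC·CAB
    A ↦ CBC
    B ↦ CAB
    C ↦ CAA

A->CBC, B->CAB, C->CAA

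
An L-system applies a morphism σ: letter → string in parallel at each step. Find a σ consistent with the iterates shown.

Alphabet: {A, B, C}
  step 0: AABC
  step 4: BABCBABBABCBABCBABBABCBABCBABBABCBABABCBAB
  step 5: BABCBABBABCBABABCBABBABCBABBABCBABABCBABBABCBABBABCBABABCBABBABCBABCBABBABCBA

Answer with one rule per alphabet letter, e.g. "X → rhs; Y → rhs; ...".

  step 4 ⇒ step 5: BABCBABBABCBABCBABBABCBABCBABBABCBABABCBAB ⇒ BA·BC·BA·B·BA·BC·BA·BA·BC·BA·B·BA·BC·BA·B·BA·BC·BA·BA·BC·BA·B·BA·BC·BA·B·BA·BC·BA·BA·BC·BA·B·BA·BC·BA·BC·BA·B·BA·BC·BA
    A ↦ BC
    B ↦ BA
    C ↦ B

A->BC, B->BA, C->B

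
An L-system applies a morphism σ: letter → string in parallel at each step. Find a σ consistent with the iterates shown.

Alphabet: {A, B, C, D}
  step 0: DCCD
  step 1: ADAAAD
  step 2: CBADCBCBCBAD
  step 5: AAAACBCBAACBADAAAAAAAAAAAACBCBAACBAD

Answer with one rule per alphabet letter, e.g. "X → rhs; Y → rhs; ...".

  step 1 ⇒ step 2: ADAAAD ⇒ CB·AD·CB·CB·CB·AD
    A ↦ CB
    D ↦ AD
    B ↦ A  (constrained at step 2)
  step 0 ⇒ step 1: DCCD ⇒ AD·A·A·AD
    C ↦ A

A->CB, B->A, C->A, D->AD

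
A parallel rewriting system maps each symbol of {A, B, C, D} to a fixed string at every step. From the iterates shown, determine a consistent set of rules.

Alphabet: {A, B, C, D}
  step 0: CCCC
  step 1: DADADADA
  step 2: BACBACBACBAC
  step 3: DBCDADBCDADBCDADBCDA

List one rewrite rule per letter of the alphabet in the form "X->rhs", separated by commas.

A->C, B->DB, C->DA, D->BA

  step 2 ⇒ step 3: BACBACBACBAC ⇒ DB·C·DA·DB·C·DA·DB·C·DA·DB·C·DA
    A ↦ C
    B ↦ DB
    C ↦ DA
  step 1 ⇒ step 2: DADADADA ⇒ BA·C·BA·C·BA·C·BA·C
    D ↦ BA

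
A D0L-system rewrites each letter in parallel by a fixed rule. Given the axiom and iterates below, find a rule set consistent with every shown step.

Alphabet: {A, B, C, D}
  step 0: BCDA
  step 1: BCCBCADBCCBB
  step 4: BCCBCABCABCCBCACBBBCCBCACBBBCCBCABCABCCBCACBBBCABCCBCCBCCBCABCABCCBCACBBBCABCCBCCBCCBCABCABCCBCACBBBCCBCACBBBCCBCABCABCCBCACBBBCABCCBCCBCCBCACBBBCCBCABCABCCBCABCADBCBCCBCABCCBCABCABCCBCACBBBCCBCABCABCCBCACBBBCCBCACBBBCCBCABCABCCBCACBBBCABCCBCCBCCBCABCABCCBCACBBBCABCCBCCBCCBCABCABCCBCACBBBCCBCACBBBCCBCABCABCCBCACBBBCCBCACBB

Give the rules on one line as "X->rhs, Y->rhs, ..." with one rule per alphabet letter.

  step 0 ⇒ step 1: BCDA ⇒ BCC·BCA·DBC·CBB
    A ↦ CBB
    B ↦ BCC
    C ↦ BCA
    D ↦ DBC

A->CBB, B->BCC, C->BCA, D->DBC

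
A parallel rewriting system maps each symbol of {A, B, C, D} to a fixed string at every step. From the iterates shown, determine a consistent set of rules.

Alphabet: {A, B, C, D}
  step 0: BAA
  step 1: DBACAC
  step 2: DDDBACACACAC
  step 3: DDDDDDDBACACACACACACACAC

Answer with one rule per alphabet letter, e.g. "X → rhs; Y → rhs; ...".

A->AC, B->DB, C->AC, D->DD

  step 2 ⇒ step 3: DDDBACACACAC ⇒ DD·DD·DD·DB·AC·AC·AC·AC·AC·AC·AC·AC
    A ↦ AC
    B ↦ DB
    C ↦ AC
    D ↦ DD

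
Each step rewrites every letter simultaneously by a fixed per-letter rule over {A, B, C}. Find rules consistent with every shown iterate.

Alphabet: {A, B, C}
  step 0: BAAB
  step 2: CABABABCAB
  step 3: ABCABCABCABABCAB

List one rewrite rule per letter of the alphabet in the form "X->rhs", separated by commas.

A->C, B->AB, C->AB

  step 2 ⇒ step 3: CABABABCAB ⇒ AB·C·AB·C·AB·C·AB·AB·C·AB
    A ↦ C
    B ↦ AB
    C ↦ AB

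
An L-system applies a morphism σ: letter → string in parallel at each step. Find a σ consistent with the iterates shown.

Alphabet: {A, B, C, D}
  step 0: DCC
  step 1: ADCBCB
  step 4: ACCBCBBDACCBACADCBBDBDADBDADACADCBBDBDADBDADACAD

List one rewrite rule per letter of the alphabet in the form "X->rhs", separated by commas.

A->AC, B->BD, C->CB, D->AD

  step 0 ⇒ step 1: DCC ⇒ AD·CB·CB
    C ↦ CB
    D ↦ AD
    A ↦ AC  (constrained at step 1)
    B ↦ BD  (constrained at step 1)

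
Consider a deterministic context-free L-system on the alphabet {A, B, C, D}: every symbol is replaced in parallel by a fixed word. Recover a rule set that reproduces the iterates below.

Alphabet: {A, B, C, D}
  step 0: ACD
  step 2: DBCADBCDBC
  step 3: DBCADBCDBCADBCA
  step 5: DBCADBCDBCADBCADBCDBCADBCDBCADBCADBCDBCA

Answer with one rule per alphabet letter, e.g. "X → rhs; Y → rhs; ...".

A->DBC, B->C, C->A, D->DB

  step 2 ⇒ step 3: DBCADBCDBC ⇒ DB·C·A·DBC·DB·C·A·DB·C·A
    A ↦ DBC
    B ↦ C
    C ↦ A
    D ↦ DB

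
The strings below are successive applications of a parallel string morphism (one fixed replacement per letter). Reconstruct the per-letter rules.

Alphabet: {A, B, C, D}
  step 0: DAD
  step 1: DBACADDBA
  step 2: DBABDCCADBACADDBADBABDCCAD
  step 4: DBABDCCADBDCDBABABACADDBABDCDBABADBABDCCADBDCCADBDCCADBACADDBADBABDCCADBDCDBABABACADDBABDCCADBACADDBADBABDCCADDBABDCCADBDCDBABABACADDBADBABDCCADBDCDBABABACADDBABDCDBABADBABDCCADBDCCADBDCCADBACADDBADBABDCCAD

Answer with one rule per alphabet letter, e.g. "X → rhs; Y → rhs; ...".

  step 1 ⇒ step 2: DBACADDBA ⇒ DBA·BDC·CAD·BA·CAD·DBA·DBA·BDC·CAD
    A ↦ CAD
    B ↦ BDC
    C ↦ BA
    D ↦ DBA

A->CAD, B->BDC, C->BA, D->DBA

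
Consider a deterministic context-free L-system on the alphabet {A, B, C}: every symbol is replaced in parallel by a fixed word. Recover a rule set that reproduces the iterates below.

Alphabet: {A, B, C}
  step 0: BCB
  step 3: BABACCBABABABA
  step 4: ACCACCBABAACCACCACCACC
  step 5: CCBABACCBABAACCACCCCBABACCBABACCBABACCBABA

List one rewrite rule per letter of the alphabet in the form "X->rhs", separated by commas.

A->CC, B->A, C->BA

  step 4 ⇒ step 5: ACCACCBABAACCACCACCACC ⇒ CC·BA·BA·CC·BA·BA·A·CC·A·CC·CC·BA·BA·CC·BA·BA·CC·BA·BA·CC·BA·BA
    A ↦ CC
    B ↦ A
    C ↦ BA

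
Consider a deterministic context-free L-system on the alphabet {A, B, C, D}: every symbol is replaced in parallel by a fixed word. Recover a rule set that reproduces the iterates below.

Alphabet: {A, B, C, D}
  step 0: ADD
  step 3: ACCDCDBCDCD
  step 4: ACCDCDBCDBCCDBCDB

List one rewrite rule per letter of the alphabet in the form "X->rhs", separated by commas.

A->AC, B->C, C->CD, D->B

  step 3 ⇒ step 4: ACCDCDBCDCD ⇒ AC·CD·CD·B·CD·B·C·CD·B·CD·B
    A ↦ AC
    B ↦ C
    C ↦ CD
    D ↦ B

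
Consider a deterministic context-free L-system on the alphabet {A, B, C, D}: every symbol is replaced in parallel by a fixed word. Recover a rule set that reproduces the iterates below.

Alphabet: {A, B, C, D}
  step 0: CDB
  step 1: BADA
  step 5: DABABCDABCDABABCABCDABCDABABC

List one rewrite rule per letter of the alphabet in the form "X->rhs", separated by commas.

A->BC, B->DA, C->B, D->A

  step 0 ⇒ step 1: CDB ⇒ B·A·DA
    B ↦ DA
    C ↦ B
    D ↦ A
    A ↦ BC  (constrained at step 1)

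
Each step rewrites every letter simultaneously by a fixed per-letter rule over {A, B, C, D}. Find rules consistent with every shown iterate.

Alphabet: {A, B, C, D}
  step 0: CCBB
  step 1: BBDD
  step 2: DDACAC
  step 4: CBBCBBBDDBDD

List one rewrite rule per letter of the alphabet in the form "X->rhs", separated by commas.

A->CB, B->D, C->B, D->AC

  step 1 ⇒ step 2: BBDD ⇒ D·D·AC·AC
    B ↦ D
    D ↦ AC
    A ↦ CB  (constrained at step 2)
  step 0 ⇒ step 1: CCBB ⇒ B·B·D·D
    C ↦ B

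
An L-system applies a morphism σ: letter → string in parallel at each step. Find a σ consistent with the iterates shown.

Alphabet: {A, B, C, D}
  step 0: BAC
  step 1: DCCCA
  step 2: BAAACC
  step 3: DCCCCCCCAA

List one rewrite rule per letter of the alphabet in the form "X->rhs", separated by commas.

A->CC, B->DC, C->A, D->B

  step 2 ⇒ step 3: BAAACC ⇒ DC·CC·CC·CC·A·A
    A ↦ CC
    B ↦ DC
    C ↦ A
  step 1 ⇒ step 2: DCCCA ⇒ B·A·A·A·CC
    D ↦ B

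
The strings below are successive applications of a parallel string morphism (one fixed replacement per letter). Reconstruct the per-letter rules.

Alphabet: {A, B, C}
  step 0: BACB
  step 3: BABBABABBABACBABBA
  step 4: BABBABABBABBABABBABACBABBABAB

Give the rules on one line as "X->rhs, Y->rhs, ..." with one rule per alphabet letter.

A->B, B->BA, C->AC

  step 3 ⇒ step 4: BABBABABBABACBABBA ⇒ BA·B·BA·BA·B·BA·B·BA·BA·B·BA·B·AC·BA·B·BA·BA·B
    A ↦ B
    B ↦ BA
    C ↦ AC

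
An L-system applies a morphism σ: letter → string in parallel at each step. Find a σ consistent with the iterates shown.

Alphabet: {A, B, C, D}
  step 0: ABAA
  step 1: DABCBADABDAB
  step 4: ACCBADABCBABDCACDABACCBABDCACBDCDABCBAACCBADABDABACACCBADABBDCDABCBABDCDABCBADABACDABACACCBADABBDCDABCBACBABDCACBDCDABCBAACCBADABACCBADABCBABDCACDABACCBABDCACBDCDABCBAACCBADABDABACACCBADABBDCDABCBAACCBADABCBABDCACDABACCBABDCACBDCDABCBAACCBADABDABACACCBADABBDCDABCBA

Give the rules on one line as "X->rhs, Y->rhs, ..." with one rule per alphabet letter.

A->DAB, B->CBA, C->AC, D->BDC

  step 0 ⇒ step 1: ABAA ⇒ DAB·CBA·DAB·DAB
    A ↦ DAB
    B ↦ CBA
    C ↦ AC  (constrained at step 1)
    D ↦ BDC  (constrained at step 1)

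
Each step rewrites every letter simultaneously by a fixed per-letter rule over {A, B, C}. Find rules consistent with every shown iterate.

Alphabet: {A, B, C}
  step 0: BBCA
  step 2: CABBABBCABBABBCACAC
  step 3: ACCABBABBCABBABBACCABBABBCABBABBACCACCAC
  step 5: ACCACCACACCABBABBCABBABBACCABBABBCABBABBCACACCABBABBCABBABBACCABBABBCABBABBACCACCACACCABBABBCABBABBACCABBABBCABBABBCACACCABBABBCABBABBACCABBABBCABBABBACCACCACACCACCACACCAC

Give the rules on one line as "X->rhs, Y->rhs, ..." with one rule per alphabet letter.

  step 2 ⇒ step 3: CABBABBCABBABBCACAC ⇒ AC·C·ABB·ABB·C·ABB·ABB·AC·C·ABB·ABB·C·ABB·ABB·AC·C·AC·C·AC
    A ↦ C
    B ↦ ABB
    C ↦ AC

A->C, B->ABB, C->AC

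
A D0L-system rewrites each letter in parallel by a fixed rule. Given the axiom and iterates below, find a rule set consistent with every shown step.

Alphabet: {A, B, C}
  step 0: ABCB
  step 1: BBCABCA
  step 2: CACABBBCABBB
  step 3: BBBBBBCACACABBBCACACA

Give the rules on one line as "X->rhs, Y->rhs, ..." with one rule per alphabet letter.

A->BB, B->CA, C->B

  step 2 ⇒ step 3: CACABBBCABBB ⇒ B·BB·B·BB·CA·CA·CA·B·BB·CA·CA·CA
    A ↦ BB
    B ↦ CA
    C ↦ B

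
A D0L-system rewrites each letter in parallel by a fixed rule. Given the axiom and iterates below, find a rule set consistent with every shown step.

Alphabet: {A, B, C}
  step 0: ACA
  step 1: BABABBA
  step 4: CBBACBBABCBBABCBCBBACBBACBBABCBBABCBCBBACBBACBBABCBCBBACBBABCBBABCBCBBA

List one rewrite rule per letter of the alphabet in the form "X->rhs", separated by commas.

A->BA, B->CB, C->BAB

  step 0 ⇒ step 1: ACA ⇒ BA·BAB·BA
    A ↦ BA
    C ↦ BAB
    B ↦ CB  (constrained at step 1)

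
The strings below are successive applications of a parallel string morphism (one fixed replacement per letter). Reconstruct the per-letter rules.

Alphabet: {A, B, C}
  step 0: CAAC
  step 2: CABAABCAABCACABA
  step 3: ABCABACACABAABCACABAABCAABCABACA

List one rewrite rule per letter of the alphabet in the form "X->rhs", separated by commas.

  step 2 ⇒ step 3: CABAABCAABCACABA ⇒ AB·CA·BA·CA·CA·BA·AB·CA·CA·BA·AB·CA·AB·CA·BA·CA
    A ↦ CA
    B ↦ BA
    C ↦ AB

A->CA, B->BA, C->AB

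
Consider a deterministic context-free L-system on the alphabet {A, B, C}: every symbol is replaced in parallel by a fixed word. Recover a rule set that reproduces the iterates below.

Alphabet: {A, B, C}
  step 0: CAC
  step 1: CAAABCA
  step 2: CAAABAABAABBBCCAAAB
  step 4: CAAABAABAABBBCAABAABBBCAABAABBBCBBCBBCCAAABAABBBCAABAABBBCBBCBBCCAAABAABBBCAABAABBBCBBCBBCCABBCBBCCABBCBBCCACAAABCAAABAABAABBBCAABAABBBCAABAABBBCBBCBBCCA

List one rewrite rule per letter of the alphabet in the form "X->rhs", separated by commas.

A->AAB, B->BBC, C->CA

  step 1 ⇒ step 2: CAAABCA ⇒ CA·AAB·AAB·AAB·BBC·CA·AAB
    A ↦ AAB
    B ↦ BBC
    C ↦ CA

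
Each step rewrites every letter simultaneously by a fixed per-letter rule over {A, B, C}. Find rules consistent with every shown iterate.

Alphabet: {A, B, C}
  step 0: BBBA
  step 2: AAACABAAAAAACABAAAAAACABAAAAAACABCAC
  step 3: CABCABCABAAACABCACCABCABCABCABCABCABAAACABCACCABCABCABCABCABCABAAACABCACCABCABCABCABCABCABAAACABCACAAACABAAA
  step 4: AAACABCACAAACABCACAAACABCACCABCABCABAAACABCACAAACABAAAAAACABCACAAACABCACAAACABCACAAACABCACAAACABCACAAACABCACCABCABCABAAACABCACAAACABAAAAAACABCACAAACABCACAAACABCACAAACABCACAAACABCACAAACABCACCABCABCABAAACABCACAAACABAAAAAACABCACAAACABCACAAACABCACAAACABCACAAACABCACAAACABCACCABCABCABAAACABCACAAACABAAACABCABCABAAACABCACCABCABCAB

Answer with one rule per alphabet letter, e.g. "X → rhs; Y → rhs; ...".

A->CAB, B->CAC, C->AAA

  step 3 ⇒ step 4: CABCABCABAAACABCACCABCABCABCABCABCABAAACABCACCABCABCABCABCABCABAAACABCACCABCABCABCABCABCABAAACABCACAAACABAAA ⇒ AAA·CAB·CAC·AAA·CAB·CAC·AAA·CAB·CAC·CAB·CAB·CAB·AAA·CAB·CAC·AAA·CAB·AAA·AAA·CAB·CAC·AAA·CAB·CAC·AAA·CAB·CAC·AAA·CAB·CAC·AAA·CAB·CAC·AAA·CAB·CAC·CAB·CAB·CAB·AAA·CAB·CAC·AAA·CAB·AAA·AAA·CAB·CAC·AAA·CAB·CAC·AAA·CAB·CAC·AAA·CAB·CAC·AAA·CAB·CAC·AAA·CAB·CAC·CAB·CAB·CAB·AAA·CAB·CAC·AAA·CAB·AAA·AAA·CAB·CAC·AAA·CAB·CAC·AAA·CAB·CAC·AAA·CAB·CAC·AAA·CAB·CAC·AAA·CAB·CAC·CAB·CAB·CAB·AAA·CAB·CAC·AAA·CAB·AAA·CAB·CAB·CAB·AAA·CAB·CAC·CAB·CAB·CAB
    A ↦ CAB
    B ↦ CAC
    C ↦ AAA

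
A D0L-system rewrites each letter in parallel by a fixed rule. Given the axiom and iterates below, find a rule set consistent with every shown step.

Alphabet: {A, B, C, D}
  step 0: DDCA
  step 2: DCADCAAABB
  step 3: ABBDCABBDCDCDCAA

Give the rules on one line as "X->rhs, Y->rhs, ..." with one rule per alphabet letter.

A->DC, B->A, C->B, D->AB

  step 2 ⇒ step 3: DCADCAAABB ⇒ AB·B·DC·AB·B·DC·DC·DC·A·A
    A ↦ DC
    B ↦ A
    C ↦ B
    D ↦ AB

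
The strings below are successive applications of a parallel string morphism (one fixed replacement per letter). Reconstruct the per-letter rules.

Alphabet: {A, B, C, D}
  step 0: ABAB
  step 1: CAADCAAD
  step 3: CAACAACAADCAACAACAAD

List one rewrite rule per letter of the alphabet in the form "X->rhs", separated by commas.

A->CA, B->AD, C->A, D->B

  step 0 ⇒ step 1: ABAB ⇒ CA·AD·CA·AD
    A ↦ CA
    B ↦ AD
    C ↦ A  (constrained at step 1)
    D ↦ B  (constrained at step 1)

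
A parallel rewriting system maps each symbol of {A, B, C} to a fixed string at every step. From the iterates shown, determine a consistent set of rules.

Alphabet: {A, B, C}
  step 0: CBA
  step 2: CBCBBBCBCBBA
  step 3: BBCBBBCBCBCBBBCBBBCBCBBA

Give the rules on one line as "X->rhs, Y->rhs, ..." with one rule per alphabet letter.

A->BA, B->CB, C->BB

  step 2 ⇒ step 3: CBCBBBCBCBBA ⇒ BB·CB·BB·CB·CB·CB·BB·CB·BB·CB·CB·BA
    A ↦ BA
    B ↦ CB
    C ↦ BB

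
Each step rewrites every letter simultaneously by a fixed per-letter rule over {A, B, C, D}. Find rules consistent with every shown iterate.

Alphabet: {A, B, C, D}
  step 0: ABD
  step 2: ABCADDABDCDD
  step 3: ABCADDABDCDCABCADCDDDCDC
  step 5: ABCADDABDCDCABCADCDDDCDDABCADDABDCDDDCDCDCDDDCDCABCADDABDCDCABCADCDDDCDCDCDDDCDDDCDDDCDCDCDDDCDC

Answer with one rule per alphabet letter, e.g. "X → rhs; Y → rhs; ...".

A->AB, B->CA, C->DD, D->DC

  step 2 ⇒ step 3: ABCADDABDCDD ⇒ AB·CA·DD·AB·DC·DC·AB·CA·DC·DD·DC·DC
    A ↦ AB
    B ↦ CA
    C ↦ DD
    D ↦ DC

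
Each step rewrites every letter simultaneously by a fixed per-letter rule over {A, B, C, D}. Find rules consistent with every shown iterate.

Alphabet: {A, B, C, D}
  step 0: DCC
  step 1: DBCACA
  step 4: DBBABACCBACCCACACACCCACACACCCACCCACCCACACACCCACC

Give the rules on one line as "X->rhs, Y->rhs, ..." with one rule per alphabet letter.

  step 0 ⇒ step 1: DCC ⇒ DB·CA·CA
    C ↦ CA
    D ↦ DB
    A ↦ CC  (constrained at step 1)
    B ↦ BA  (constrained at step 1)

A->CC, B->BA, C->CA, D->DB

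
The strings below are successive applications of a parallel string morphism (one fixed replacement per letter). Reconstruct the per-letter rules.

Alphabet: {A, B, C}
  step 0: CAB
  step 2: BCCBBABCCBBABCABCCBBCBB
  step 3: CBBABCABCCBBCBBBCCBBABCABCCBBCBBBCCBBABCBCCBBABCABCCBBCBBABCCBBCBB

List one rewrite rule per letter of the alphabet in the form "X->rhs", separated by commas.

  step 2 ⇒ step 3: BCCBBABCCBBABCABCCBBCBB ⇒ CBB·ABC·ABC·CBB·CBB·BC·CBB·ABC·ABC·CBB·CBB·BC·CBB·ABC·BC·CBB·ABC·ABC·CBB·CBB·ABC·CBB·CBB
    A ↦ BC
    B ↦ CBB
    C ↦ ABC

A->BC, B->CBB, C->ABC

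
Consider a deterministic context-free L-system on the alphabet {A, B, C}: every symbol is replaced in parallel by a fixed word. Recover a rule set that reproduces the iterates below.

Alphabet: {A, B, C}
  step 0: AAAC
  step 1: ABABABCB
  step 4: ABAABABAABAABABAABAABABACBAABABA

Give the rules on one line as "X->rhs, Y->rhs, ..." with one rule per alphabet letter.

A->AB, B->A, C->CB

  step 0 ⇒ step 1: AAAC ⇒ AB·AB·AB·CB
    A ↦ AB
    C ↦ CB
    B ↦ A  (constrained at step 1)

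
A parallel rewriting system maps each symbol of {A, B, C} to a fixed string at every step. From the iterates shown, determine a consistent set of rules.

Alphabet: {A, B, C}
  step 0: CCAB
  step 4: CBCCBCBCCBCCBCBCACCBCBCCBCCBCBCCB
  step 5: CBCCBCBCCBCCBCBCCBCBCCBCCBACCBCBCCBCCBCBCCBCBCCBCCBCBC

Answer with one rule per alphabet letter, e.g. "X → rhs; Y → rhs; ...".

  step 4 ⇒ step 5: CBCCBCBCCBCCBCBCACCBCBCCBCCBCBCCB ⇒ CB·C·CB·CB·C·CB·C·CB·CB·C·CB·CB·C·CB·C·CB·AC·CB·CB·C·CB·C·CB·CB·C·CB·CB·C·CB·C·CB·CB·C
    A ↦ AC
    B ↦ C
    C ↦ CB

A->AC, B->C, C->CB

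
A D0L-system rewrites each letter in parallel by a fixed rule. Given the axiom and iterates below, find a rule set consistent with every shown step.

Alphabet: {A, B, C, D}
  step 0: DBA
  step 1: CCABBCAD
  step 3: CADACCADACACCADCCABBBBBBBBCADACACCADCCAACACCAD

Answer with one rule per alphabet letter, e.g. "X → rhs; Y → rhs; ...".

  step 0 ⇒ step 1: DBA ⇒ CCA·BB·CAD
    A ↦ CAD
    B ↦ BB
    D ↦ CCA
    C ↦ AC  (constrained at step 1)

A->CAD, B->BB, C->AC, D->CCA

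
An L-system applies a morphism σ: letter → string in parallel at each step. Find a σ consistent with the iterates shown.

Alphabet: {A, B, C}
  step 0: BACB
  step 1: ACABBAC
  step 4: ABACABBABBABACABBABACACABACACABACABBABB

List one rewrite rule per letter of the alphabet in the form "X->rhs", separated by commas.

  step 0 ⇒ step 1: BACB ⇒ AC·AB·B·AC
    A ↦ AB
    B ↦ AC
    C ↦ B

A->AB, B->AC, C->B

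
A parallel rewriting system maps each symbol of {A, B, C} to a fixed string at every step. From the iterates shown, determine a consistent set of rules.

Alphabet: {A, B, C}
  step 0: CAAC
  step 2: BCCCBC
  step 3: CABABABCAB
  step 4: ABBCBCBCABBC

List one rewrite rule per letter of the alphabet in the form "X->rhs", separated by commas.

  step 3 ⇒ step 4: CABABABCAB ⇒ AB·B·C·B·C·B·C·AB·B·C
    A ↦ B
    B ↦ C
    C ↦ AB

A->B, B->C, C->AB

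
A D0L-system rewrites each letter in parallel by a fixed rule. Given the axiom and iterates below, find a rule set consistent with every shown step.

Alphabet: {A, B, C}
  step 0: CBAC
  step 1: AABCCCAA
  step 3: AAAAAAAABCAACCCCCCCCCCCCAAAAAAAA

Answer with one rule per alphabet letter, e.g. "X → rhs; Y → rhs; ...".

  step 0 ⇒ step 1: CBAC ⇒ AA·BC·CC·AA
    A ↦ CC
    B ↦ BC
    C ↦ AA

A->CC, B->BC, C->AA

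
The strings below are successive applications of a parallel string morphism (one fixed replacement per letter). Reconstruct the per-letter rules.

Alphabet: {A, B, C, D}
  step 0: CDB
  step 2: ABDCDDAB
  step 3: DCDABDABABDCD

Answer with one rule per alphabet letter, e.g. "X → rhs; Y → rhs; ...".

  step 2 ⇒ step 3: ABDCDDAB ⇒ D·CD·AB·D·AB·AB·D·CD
    A ↦ D
    B ↦ CD
    C ↦ D
    D ↦ AB

A->D, B->CD, C->D, D->AB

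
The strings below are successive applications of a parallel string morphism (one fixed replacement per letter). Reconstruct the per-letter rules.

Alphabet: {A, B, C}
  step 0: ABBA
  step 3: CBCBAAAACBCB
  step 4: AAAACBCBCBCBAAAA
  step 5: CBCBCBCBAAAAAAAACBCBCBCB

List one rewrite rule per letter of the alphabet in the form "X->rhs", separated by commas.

A->CB, B->A, C->A

  step 4 ⇒ step 5: AAAACBCBCBCBAAAA ⇒ CB·CB·CB·CB·A·A·A·A·A·A·A·A·CB·CB·CB·CB
    A ↦ CB
    B ↦ A
    C ↦ A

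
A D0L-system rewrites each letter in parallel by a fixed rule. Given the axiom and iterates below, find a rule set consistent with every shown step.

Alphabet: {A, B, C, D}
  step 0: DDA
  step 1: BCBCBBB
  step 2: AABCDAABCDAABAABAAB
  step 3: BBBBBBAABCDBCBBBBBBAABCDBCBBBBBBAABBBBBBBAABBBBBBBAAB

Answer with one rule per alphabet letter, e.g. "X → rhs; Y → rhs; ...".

A->BBB, B->AAB, C->CD, D->BC

  step 2 ⇒ step 3: AABCDAABCDAABAABAAB ⇒ BBB·BBB·AAB·CD·BC·BBB·BBB·AAB·CD·BC·BBB·BBB·AAB·BBB·BBB·AAB·BBB·BBB·AAB
    A ↦ BBB
    B ↦ AAB
    C ↦ CD
    D ↦ BC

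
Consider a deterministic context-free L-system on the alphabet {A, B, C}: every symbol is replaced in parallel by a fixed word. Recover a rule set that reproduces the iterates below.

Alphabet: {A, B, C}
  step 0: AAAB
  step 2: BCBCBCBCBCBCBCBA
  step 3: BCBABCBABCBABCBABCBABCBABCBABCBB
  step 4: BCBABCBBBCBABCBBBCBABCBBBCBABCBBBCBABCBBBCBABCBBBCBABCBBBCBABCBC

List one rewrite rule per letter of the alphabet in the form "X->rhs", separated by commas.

  step 3 ⇒ step 4: BCBABCBABCBABCBABCBABCBABCBABCBB ⇒ BC·BA·BC·BB·BC·BA·BC·BB·BC·BA·BC·BB·BC·BA·BC·BB·BC·BA·BC·BB·BC·BA·BC·BB·BC·BA·BC·BB·BC·BA·BC·BC
    A ↦ BB
    B ↦ BC
    C ↦ BA

A->BB, B->BC, C->BA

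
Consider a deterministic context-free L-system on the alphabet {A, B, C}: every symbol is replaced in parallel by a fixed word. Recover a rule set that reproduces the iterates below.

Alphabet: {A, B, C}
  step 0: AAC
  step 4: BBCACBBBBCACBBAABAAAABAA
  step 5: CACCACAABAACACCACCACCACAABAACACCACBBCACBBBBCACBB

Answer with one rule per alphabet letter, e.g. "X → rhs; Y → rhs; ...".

  step 4 ⇒ step 5: BBCACBBBBCACBBAABAAAABAA ⇒ CAC·CAC·AA·B·AA·CAC·CAC·CAC·CAC·AA·B·AA·CAC·CAC·B·B·CAC·B·B·B·B·CAC·B·B
    A ↦ B
    B ↦ CAC
    C ↦ AA

A->B, B->CAC, C->AA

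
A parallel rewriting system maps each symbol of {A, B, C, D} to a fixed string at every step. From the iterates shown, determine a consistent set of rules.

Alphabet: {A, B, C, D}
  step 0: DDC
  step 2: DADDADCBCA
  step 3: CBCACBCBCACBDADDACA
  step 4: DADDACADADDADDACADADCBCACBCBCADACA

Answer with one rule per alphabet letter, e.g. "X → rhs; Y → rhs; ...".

  step 3 ⇒ step 4: CBCACBCBCACBDADDACA ⇒ DA·D·DA·CA·DA·D·DA·D·DA·CA·DA·D·CB·CA·CB·CB·CA·DA·CA
    A ↦ CA
    B ↦ D
    C ↦ DA
    D ↦ CB

A->CA, B->D, C->DA, D->CB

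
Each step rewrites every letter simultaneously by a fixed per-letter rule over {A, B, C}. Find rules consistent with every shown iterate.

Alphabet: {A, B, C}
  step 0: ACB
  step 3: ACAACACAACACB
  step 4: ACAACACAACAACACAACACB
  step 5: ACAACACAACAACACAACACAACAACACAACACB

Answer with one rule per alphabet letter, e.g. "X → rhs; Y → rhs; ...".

A->AC, B->CB, C->A

  step 4 ⇒ step 5: ACAACACAACAACACAACACB ⇒ AC·A·AC·AC·A·AC·A·AC·AC·A·AC·AC·A·AC·A·AC·AC·A·AC·A·CB
    A ↦ AC
    B ↦ CB
    C ↦ A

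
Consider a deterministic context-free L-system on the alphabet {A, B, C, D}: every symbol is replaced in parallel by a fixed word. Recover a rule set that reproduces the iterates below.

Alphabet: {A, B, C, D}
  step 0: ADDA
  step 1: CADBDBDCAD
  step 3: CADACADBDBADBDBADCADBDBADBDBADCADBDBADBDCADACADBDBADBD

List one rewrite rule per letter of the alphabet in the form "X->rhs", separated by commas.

A->CAD, B->BAD, C->A, D->BD

  step 0 ⇒ step 1: ADDA ⇒ CAD·BD·BD·CAD
    A ↦ CAD
    D ↦ BD
    B ↦ BAD  (constrained at step 1)
    C ↦ A  (constrained at step 1)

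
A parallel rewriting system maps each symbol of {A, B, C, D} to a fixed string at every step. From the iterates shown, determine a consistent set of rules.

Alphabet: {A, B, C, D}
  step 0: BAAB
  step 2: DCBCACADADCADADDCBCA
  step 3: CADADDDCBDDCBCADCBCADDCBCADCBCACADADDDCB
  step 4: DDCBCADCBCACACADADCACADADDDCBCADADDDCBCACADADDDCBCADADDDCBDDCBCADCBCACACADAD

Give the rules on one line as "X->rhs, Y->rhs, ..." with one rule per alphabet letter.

A->DCB, B->AD, C->D, D->CA

  step 3 ⇒ step 4: CADADDDCBDDCBCADCBCADDCBCADCBCACADADDDCB ⇒ D·DCB·CA·DCB·CA·CA·CA·D·AD·CA·CA·D·AD·D·DCB·CA·D·AD·D·DCB·CA·CA·D·AD·D·DCB·CA·D·AD·D·DCB·D·DCB·CA·DCB·CA·CA·CA·D·AD
    A ↦ DCB
    B ↦ AD
    C ↦ D
    D ↦ CA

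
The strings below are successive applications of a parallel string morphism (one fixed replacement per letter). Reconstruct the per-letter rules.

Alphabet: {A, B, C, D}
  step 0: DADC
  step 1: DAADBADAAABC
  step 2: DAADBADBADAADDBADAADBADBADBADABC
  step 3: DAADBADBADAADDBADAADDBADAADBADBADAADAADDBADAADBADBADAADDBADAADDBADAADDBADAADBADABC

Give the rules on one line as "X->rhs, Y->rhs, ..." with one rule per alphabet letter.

A->DBA, B->D, C->ABC, D->DAA

  step 2 ⇒ step 3: DAADBADBADAADDBADAADBADBADBADABC ⇒ DAA·DBA·DBA·DAA·D·DBA·DAA·D·DBA·DAA·DBA·DBA·DAA·DAA·D·DBA·DAA·DBA·DBA·DAA·D·DBA·DAA·D·DBA·DAA·D·DBA·DAA·DBA·D·ABC
    A ↦ DBA
    B ↦ D
    C ↦ ABC
    D ↦ DAA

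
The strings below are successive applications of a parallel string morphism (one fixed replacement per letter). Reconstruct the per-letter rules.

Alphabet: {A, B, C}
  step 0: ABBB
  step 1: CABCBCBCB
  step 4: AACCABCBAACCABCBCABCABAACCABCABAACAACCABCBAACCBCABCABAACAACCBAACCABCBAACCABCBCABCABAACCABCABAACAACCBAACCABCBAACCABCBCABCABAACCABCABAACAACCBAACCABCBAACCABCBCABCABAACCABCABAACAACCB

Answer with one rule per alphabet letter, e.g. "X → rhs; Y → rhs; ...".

  step 0 ⇒ step 1: ABBB ⇒ CAB·CB·CB·CB
    A ↦ CAB
    B ↦ CB
    C ↦ AAC  (constrained at step 1)

A->CAB, B->CB, C->AAC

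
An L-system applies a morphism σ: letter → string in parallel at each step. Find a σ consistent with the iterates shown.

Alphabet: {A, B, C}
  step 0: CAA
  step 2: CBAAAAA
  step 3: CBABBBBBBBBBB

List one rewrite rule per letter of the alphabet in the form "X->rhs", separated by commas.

A->BB, B->A, C->CB

  step 2 ⇒ step 3: CBAAAAA ⇒ CB·A·BB·BB·BB·BB·BB
    A ↦ BB
    B ↦ A
    C ↦ CB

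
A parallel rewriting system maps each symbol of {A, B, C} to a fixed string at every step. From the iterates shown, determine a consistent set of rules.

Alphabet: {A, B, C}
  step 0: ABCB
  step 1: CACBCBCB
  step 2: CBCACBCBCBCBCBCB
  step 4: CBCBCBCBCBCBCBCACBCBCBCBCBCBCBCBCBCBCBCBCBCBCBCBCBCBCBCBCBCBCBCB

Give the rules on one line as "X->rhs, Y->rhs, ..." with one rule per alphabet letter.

A->CA, B->CB, C->CB

  step 1 ⇒ step 2: CACBCBCB ⇒ CB·CA·CB·CB·CB·CB·CB·CB
    A ↦ CA
    B ↦ CB
    C ↦ CB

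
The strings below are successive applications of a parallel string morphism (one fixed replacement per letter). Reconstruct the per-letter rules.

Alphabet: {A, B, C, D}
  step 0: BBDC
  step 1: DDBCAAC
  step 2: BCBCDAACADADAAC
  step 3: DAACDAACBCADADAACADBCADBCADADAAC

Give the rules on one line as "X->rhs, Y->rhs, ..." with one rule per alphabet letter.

A->AD, B->D, C->AAC, D->BC

  step 2 ⇒ step 3: BCBCDAACADADAAC ⇒ D·AAC·D·AAC·BC·AD·AD·AAC·AD·BC·AD·BC·AD·AD·AAC
    A ↦ AD
    B ↦ D
    C ↦ AAC
    D ↦ BC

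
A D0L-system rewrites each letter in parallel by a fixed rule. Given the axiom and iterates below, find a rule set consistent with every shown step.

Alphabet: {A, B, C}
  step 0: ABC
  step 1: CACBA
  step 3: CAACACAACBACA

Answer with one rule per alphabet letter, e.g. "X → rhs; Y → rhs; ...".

A->CA, B->CB, C->A

  step 0 ⇒ step 1: ABC ⇒ CA·CB·A
    A ↦ CA
    B ↦ CB
    C ↦ A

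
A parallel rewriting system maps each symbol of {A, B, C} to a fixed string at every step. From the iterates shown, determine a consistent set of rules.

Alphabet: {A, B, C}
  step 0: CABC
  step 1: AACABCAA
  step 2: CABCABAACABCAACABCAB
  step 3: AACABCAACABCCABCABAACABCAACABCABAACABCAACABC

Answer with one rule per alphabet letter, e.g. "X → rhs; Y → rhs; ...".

  step 2 ⇒ step 3: CABCABAACABCAACABCAB ⇒ AA·CAB·C·AA·CAB·C·CAB·CAB·AA·CAB·C·AA·CAB·CAB·AA·CAB·C·AA·CAB·C
    A ↦ CAB
    B ↦ C
    C ↦ AA

A->CAB, B->C, C->AA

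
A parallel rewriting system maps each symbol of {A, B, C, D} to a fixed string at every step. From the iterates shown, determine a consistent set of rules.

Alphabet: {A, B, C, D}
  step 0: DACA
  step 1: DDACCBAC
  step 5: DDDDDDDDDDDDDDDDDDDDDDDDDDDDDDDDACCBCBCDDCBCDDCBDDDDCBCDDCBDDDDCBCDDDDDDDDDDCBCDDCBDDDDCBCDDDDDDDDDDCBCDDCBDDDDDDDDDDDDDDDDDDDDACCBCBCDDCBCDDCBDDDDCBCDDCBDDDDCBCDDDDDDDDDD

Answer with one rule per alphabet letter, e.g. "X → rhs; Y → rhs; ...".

  step 0 ⇒ step 1: DACA ⇒ DD·AC·CB·AC
    A ↦ AC
    C ↦ CB
    D ↦ DD
    B ↦ CDD  (constrained at step 1)

A->AC, B->CDD, C->CB, D->DD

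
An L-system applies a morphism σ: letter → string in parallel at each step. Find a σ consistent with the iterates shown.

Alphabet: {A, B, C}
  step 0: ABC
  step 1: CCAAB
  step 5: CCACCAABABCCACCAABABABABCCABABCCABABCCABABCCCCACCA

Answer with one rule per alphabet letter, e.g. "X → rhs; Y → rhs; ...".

A->CC, B->A, C->AB

  step 0 ⇒ step 1: ABC ⇒ CC·A·AB
    A ↦ CC
    B ↦ A
    C ↦ AB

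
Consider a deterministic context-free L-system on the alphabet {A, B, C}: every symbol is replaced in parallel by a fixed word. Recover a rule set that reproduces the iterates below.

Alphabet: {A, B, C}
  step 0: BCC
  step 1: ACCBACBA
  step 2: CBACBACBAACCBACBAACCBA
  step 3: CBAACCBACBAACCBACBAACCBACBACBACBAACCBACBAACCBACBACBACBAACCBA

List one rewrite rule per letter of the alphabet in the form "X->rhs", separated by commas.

A->CBA, B->AC, C->CBA

  step 2 ⇒ step 3: CBACBACBAACCBACBAACCBA ⇒ CBA·AC·CBA·CBA·AC·CBA·CBA·AC·CBA·CBA·CBA·CBA·AC·CBA·CBA·AC·CBA·CBA·CBA·CBA·AC·CBA
    A ↦ CBA
    B ↦ AC
    C ↦ CBA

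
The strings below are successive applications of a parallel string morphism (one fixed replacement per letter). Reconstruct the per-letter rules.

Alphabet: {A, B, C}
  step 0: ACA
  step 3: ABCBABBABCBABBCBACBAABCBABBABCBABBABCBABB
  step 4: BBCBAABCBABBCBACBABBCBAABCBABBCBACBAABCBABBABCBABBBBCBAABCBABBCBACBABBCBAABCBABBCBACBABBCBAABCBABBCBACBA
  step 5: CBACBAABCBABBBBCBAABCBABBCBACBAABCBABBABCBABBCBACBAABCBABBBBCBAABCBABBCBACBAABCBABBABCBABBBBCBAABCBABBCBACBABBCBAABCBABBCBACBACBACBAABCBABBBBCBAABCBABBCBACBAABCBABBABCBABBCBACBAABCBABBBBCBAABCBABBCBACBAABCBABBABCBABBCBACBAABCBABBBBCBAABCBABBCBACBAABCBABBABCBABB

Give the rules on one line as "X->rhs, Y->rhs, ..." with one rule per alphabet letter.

  step 4 ⇒ step 5: BBCBAABCBABBCBACBABBCBAABCBABBCBACBAABCBABBABCBABBBBCBAABCBABBCBACBABBCBAABCBABBCBACBABBCBAABCBABBCBACBA ⇒ CBA·CBA·AB·CBA·BB·BB·CBA·AB·CBA·BB·CBA·CBA·AB·CBA·BB·AB·CBA·BB·CBA·CBA·AB·CBA·BB·BB·CBA·AB·CBA·BB·CBA·CBA·AB·CBA·BB·AB·CBA·BB·BB·CBA·AB·CBA·BB·CBA·CBA·BB·CBA·AB·CBA·BB·CBA·CBA·CBA·CBA·AB·CBA·BB·BB·CBA·AB·CBA·BB·CBA·CBA·AB·CBA·BB·AB·CBA·BB·CBA·CBA·AB·CBA·BB·BB·CBA·AB·CBA·BB·CBA·CBA·AB·CBA·BB·AB·CBA·BB·CBA·CBA·AB·CBA·BB·BB·CBA·AB·CBA·BB·CBA·CBA·AB·CBA·BB·AB·CBA·BB
    A ↦ BB
    B ↦ CBA
    C ↦ AB

A->BB, B->CBA, C->AB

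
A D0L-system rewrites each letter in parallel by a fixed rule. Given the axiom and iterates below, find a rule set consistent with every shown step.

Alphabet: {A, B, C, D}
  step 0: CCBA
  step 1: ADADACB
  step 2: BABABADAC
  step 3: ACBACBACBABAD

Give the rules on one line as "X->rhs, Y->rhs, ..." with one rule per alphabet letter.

  step 2 ⇒ step 3: BABABADAC ⇒ AC·B·AC·B·AC·B·A·B·AD
    A ↦ B
    B ↦ AC
    C ↦ AD
    D ↦ A

A->B, B->AC, C->AD, D->A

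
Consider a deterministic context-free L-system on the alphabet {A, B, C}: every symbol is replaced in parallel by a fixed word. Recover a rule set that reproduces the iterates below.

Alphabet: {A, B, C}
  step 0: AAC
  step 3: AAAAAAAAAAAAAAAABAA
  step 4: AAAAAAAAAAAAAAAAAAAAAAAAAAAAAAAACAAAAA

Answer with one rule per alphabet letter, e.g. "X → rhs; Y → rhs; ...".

  step 3 ⇒ step 4: AAAAAAAAAAAAAAAABAA ⇒ AA·AA·AA·AA·AA·AA·AA·AA·AA·AA·AA·AA·AA·AA·AA·AA·CA·AA·AA
    A ↦ AA
    B ↦ CA
    C ↦ B  (constrained at step 0)

A->AA, B->CA, C->B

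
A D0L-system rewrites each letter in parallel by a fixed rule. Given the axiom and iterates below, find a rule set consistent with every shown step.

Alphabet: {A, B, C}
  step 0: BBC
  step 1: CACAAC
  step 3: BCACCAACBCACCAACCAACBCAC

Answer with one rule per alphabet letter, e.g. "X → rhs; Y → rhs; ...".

A->BC, B->CA, C->AC

  step 0 ⇒ step 1: BBC ⇒ CA·CA·AC
    B ↦ CA
    C ↦ AC
    A ↦ BC  (constrained at step 1)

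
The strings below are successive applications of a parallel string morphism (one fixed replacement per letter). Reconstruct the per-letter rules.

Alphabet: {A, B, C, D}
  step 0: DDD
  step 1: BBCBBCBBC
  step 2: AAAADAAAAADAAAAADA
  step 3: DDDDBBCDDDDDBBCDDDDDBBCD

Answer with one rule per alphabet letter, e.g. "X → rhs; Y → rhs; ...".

  step 2 ⇒ step 3: AAAADAAAAADAAAAADA ⇒ D·D·D·D·BBC·D·D·D·D·D·BBC·D·D·D·D·D·BBC·D
    A ↦ D
    D ↦ BBC
  step 1 ⇒ step 2: BBCBBCBBC ⇒ AA·AA·DA·AA·AA·DA·AA·AA·DA
    B ↦ AA
  step 1 ⇒ step 2: BBCBBCBBC ⇒ AA·AA·DA·AA·AA·DA·AA·AA·DA
    C ↦ DA

A->D, B->AA, C->DA, D->BBC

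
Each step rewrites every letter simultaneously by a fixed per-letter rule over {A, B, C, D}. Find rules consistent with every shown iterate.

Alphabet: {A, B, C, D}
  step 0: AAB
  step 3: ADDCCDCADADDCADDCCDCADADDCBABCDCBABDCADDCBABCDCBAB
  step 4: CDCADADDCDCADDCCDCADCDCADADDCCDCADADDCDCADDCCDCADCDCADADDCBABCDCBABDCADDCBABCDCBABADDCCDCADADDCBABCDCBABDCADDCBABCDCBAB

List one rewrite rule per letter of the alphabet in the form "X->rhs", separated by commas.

A->CDC, B->BAB, C->DC, D->AD

  step 3 ⇒ step 4: ADDCCDCADADDCADDCCDCADADDCBABCDCBABDCADDCBABCDCBAB ⇒ CDC·AD·AD·DC·DC·AD·DC·CDC·AD·CDC·AD·AD·DC·CDC·AD·AD·DC·DC·AD·DC·CDC·AD·CDC·AD·AD·DC·BAB·CDC·BAB·DC·AD·DC·BAB·CDC·BAB·AD·DC·CDC·AD·AD·DC·BAB·CDC·BAB·DC·AD·DC·BAB·CDC·BAB
    A ↦ CDC
    B ↦ BAB
    C ↦ DC
    D ↦ AD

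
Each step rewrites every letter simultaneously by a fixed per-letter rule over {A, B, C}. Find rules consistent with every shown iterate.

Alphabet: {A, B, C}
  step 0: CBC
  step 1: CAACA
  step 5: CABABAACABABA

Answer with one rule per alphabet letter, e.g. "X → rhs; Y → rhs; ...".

A->B, B->A, C->CA

  step 0 ⇒ step 1: CBC ⇒ CA·A·CA
    B ↦ A
    C ↦ CA
    A ↦ B  (constrained at step 1)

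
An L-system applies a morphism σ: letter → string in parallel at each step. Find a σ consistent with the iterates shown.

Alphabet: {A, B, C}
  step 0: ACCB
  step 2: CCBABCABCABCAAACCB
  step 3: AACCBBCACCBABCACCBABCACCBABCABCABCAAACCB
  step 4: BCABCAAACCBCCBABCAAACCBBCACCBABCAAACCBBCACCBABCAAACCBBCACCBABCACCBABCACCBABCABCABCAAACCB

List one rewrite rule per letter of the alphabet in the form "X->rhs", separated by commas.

  step 3 ⇒ step 4: AACCBBCACCBABCACCBABCACCBABCABCABCAAACCB ⇒ BCA·BCA·A·A·CCB·CCB·A·BCA·A·A·CCB·BCA·CCB·A·BCA·A·A·CCB·BCA·CCB·A·BCA·A·A·CCB·BCA·CCB·A·BCA·CCB·A·BCA·CCB·A·BCA·BCA·BCA·A·A·CCB
    A ↦ BCA
    B ↦ CCB
    C ↦ A

A->BCA, B->CCB, C->A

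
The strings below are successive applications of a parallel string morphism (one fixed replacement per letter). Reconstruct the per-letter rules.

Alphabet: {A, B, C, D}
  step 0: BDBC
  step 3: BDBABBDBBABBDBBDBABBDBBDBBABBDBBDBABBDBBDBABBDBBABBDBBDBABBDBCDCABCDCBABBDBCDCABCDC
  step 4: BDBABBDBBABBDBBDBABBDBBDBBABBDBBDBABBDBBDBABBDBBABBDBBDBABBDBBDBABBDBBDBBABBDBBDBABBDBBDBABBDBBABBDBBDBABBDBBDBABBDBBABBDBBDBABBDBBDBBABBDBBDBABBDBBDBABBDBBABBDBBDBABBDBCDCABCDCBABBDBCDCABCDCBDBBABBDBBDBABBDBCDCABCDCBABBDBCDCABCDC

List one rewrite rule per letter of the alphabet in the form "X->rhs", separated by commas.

A->BAB, B->BDB, C->CDC, D->AB

  step 3 ⇒ step 4: BDBABBDBBABBDBBDBABBDBBDBBABBDBBDBABBDBBDBABBDBBABBDBBDBABBDBCDCABCDCBABBDBCDCABCDC ⇒ BDB·AB·BDB·BAB·BDB·BDB·AB·BDB·BDB·BAB·BDB·BDB·AB·BDB·BDB·AB·BDB·BAB·BDB·BDB·AB·BDB·BDB·AB·BDB·BDB·BAB·BDB·BDB·AB·BDB·BDB·AB·BDB·BAB·BDB·BDB·AB·BDB·BDB·AB·BDB·BAB·BDB·BDB·AB·BDB·BDB·BAB·BDB·BDB·AB·BDB·BDB·AB·BDB·BAB·BDB·BDB·AB·BDB·CDC·AB·CDC·BAB·BDB·CDC·AB·CDC·BDB·BAB·BDB·BDB·AB·BDB·CDC·AB·CDC·BAB·BDB·CDC·AB·CDC
    A ↦ BAB
    B ↦ BDB
    C ↦ CDC
    D ↦ AB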